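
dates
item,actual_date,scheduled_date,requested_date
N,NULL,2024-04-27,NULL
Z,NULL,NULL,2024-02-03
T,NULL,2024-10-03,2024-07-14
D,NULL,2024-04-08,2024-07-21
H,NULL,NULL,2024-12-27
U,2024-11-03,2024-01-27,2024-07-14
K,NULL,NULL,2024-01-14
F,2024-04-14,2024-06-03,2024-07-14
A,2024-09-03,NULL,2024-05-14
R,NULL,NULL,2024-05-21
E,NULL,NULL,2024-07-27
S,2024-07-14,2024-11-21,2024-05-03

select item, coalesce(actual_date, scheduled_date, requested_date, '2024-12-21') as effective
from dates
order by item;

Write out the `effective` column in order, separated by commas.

item=A: actual_date=2024-09-03 → 2024-09-03
item=D: actual_date=NULL, scheduled_date=2024-04-08 → 2024-04-08
item=E: actual_date=NULL, scheduled_date=NULL, requested_date=2024-07-27 → 2024-07-27
item=F: actual_date=2024-04-14 → 2024-04-14
item=H: actual_date=NULL, scheduled_date=NULL, requested_date=2024-12-27 → 2024-12-27
item=K: actual_date=NULL, scheduled_date=NULL, requested_date=2024-01-14 → 2024-01-14
item=N: actual_date=NULL, scheduled_date=2024-04-27 → 2024-04-27
item=R: actual_date=NULL, scheduled_date=NULL, requested_date=2024-05-21 → 2024-05-21
item=S: actual_date=2024-07-14 → 2024-07-14
item=T: actual_date=NULL, scheduled_date=2024-10-03 → 2024-10-03
item=U: actual_date=2024-11-03 → 2024-11-03
item=Z: actual_date=NULL, scheduled_date=NULL, requested_date=2024-02-03 → 2024-02-03

2024-09-03, 2024-04-08, 2024-07-27, 2024-04-14, 2024-12-27, 2024-01-14, 2024-04-27, 2024-05-21, 2024-07-14, 2024-10-03, 2024-11-03, 2024-02-03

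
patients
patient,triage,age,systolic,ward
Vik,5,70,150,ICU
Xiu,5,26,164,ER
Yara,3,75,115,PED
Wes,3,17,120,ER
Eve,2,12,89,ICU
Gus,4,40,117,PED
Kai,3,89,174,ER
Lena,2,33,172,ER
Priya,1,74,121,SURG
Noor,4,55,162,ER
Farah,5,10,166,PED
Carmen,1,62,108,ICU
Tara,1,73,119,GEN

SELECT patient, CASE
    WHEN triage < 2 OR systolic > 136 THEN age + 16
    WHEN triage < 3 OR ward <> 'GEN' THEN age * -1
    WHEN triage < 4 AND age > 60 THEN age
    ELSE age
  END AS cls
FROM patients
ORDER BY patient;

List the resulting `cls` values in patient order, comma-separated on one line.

78, -12, 26, -40, 105, 49, 71, 90, 89, 86, -17, 42, -75

patient=Carmen: triage < 2 OR systolic > 136 → 78
patient=Eve: triage < 3 OR ward <> 'GEN' → -12
patient=Farah: triage < 2 OR systolic > 136 → 26
patient=Gus: triage < 3 OR ward <> 'GEN' → -40
patient=Kai: triage < 2 OR systolic > 136 → 105
patient=Lena: triage < 2 OR systolic > 136 → 49
patient=Noor: triage < 2 OR systolic > 136 → 71
patient=Priya: triage < 2 OR systolic > 136 → 90
patient=Tara: triage < 2 OR systolic > 136 → 89
patient=Vik: triage < 2 OR systolic > 136 → 86
patient=Wes: triage < 3 OR ward <> 'GEN' → -17
patient=Xiu: triage < 2 OR systolic > 136 → 42
patient=Yara: triage < 3 OR ward <> 'GEN' → -75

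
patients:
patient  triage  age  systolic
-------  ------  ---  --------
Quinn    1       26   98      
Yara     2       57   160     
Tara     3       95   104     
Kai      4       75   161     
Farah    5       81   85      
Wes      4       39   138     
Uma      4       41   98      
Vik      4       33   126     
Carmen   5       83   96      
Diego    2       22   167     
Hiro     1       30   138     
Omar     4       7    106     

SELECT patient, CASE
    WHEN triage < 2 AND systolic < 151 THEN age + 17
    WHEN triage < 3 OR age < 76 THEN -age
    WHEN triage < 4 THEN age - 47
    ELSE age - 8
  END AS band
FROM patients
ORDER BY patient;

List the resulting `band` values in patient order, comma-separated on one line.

75, -22, 73, 47, -75, -7, 43, 48, -41, -33, -39, -57

patient=Carmen: ELSE → 75
patient=Diego: triage < 3 OR age < 76 → -22
patient=Farah: ELSE → 73
patient=Hiro: triage < 2 AND systolic < 151 → 47
patient=Kai: triage < 3 OR age < 76 → -75
patient=Omar: triage < 3 OR age < 76 → -7
patient=Quinn: triage < 2 AND systolic < 151 → 43
patient=Tara: triage < 4 → 48
patient=Uma: triage < 3 OR age < 76 → -41
patient=Vik: triage < 3 OR age < 76 → -33
patient=Wes: triage < 3 OR age < 76 → -39
patient=Yara: triage < 3 OR age < 76 → -57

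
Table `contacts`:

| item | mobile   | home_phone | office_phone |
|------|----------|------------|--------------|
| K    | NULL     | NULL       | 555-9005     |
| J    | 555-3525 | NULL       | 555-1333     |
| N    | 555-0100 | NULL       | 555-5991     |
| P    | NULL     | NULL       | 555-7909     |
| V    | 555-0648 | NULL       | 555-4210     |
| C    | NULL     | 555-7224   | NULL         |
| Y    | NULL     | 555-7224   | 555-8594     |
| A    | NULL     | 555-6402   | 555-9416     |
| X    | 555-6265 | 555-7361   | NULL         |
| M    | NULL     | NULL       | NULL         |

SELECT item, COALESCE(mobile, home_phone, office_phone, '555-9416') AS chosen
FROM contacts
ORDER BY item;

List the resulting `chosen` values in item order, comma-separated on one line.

item=A: mobile=NULL, home_phone=555-6402 → 555-6402
item=C: mobile=NULL, home_phone=555-7224 → 555-7224
item=J: mobile=555-3525 → 555-3525
item=K: mobile=NULL, home_phone=NULL, office_phone=555-9005 → 555-9005
item=M: mobile=NULL, home_phone=NULL, office_phone=NULL, → literal 555-9416 → 555-9416
item=N: mobile=555-0100 → 555-0100
item=P: mobile=NULL, home_phone=NULL, office_phone=555-7909 → 555-7909
item=V: mobile=555-0648 → 555-0648
item=X: mobile=555-6265 → 555-6265
item=Y: mobile=NULL, home_phone=555-7224 → 555-7224

555-6402, 555-7224, 555-3525, 555-9005, 555-9416, 555-0100, 555-7909, 555-0648, 555-6265, 555-7224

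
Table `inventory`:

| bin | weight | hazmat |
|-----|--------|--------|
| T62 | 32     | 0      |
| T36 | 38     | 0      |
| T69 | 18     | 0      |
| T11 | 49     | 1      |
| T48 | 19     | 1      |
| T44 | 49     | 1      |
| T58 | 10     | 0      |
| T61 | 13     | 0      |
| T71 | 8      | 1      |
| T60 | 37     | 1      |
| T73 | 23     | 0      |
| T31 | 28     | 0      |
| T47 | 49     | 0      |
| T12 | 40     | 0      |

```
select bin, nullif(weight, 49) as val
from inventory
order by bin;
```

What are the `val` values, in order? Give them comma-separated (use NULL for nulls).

bin=T11: weight=49 vs 49: equal → NULL
bin=T12: weight=40 vs 49: differ → 40
bin=T31: weight=28 vs 49: differ → 28
bin=T36: weight=38 vs 49: differ → 38
bin=T44: weight=49 vs 49: equal → NULL
bin=T47: weight=49 vs 49: equal → NULL
bin=T48: weight=19 vs 49: differ → 19
bin=T58: weight=10 vs 49: differ → 10
bin=T60: weight=37 vs 49: differ → 37
bin=T61: weight=13 vs 49: differ → 13
bin=T62: weight=32 vs 49: differ → 32
bin=T69: weight=18 vs 49: differ → 18
bin=T71: weight=8 vs 49: differ → 8
bin=T73: weight=23 vs 49: differ → 23

NULL, 40, 28, 38, NULL, NULL, 19, 10, 37, 13, 32, 18, 8, 23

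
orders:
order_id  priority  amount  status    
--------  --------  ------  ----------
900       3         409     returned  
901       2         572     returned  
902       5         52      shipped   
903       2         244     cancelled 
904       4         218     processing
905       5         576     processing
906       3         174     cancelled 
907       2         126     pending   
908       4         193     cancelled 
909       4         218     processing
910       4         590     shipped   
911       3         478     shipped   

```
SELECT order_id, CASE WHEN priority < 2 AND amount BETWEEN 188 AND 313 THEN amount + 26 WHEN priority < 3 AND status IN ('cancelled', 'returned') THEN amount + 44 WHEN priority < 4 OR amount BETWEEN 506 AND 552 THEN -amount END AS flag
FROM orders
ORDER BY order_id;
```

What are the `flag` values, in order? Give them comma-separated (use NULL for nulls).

-409, 616, NULL, 288, NULL, NULL, -174, -126, NULL, NULL, NULL, -478

order_id=900: priority < 4 OR amount BETWEEN 506 AND 552 → -409
order_id=901: priority < 3 AND status IN ('cancelled', 'returned') → 616
order_id=902: (no match → NULL) → NULL
order_id=903: priority < 3 AND status IN ('cancelled', 'returned') → 288
order_id=904: (no match → NULL) → NULL
order_id=905: (no match → NULL) → NULL
order_id=906: priority < 4 OR amount BETWEEN 506 AND 552 → -174
order_id=907: priority < 4 OR amount BETWEEN 506 AND 552 → -126
order_id=908: (no match → NULL) → NULL
order_id=909: (no match → NULL) → NULL
order_id=910: (no match → NULL) → NULL
order_id=911: priority < 4 OR amount BETWEEN 506 AND 552 → -478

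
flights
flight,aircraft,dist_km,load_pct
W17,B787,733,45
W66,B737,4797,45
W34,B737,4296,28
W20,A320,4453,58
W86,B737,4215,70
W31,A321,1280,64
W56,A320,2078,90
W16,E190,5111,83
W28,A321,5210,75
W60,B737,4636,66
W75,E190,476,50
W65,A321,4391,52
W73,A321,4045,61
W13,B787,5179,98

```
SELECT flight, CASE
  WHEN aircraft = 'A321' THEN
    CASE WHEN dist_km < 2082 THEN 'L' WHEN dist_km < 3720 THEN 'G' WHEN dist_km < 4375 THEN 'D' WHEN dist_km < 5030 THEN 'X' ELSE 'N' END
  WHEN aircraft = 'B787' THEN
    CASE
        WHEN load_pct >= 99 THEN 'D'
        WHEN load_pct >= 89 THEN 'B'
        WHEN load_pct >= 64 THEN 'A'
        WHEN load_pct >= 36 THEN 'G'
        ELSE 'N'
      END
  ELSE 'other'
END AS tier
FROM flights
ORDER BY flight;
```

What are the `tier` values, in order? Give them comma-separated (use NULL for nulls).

B, other, G, other, N, L, other, other, other, X, other, D, other, other

flight=W13: aircraft='B787' → inner[load_pct >= 89] → B
flight=W16: aircraft='E190' → outer ELSE → other
flight=W17: aircraft='B787' → inner[load_pct >= 36] → G
flight=W20: aircraft='A320' → outer ELSE → other
flight=W28: aircraft='A321' → inner[ELSE] → N
flight=W31: aircraft='A321' → inner[dist_km < 2082] → L
flight=W34: aircraft='B737' → outer ELSE → other
flight=W56: aircraft='A320' → outer ELSE → other
flight=W60: aircraft='B737' → outer ELSE → other
flight=W65: aircraft='A321' → inner[dist_km < 5030] → X
flight=W66: aircraft='B737' → outer ELSE → other
flight=W73: aircraft='A321' → inner[dist_km < 4375] → D
flight=W75: aircraft='E190' → outer ELSE → other
flight=W86: aircraft='B737' → outer ELSE → other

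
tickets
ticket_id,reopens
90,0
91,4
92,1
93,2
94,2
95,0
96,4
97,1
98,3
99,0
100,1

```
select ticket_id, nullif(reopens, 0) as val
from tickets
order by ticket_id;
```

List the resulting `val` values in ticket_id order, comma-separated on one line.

NULL, 4, 1, 2, 2, NULL, 4, 1, 3, NULL, 1

ticket_id=90: reopens=0 vs 0: equal → NULL
ticket_id=91: reopens=4 vs 0: differ → 4
ticket_id=92: reopens=1 vs 0: differ → 1
ticket_id=93: reopens=2 vs 0: differ → 2
ticket_id=94: reopens=2 vs 0: differ → 2
ticket_id=95: reopens=0 vs 0: equal → NULL
ticket_id=96: reopens=4 vs 0: differ → 4
ticket_id=97: reopens=1 vs 0: differ → 1
ticket_id=98: reopens=3 vs 0: differ → 3
ticket_id=99: reopens=0 vs 0: equal → NULL
ticket_id=100: reopens=1 vs 0: differ → 1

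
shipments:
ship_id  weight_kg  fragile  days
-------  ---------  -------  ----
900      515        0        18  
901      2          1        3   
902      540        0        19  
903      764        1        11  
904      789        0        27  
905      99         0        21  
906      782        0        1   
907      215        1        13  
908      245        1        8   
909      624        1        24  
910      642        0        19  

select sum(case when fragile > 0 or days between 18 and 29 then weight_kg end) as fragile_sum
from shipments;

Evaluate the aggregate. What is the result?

ship_id=900: ✓ → 515
ship_id=901: ✓ → 2
ship_id=902: ✓ → 540
ship_id=903: ✓ → 764
ship_id=904: ✓ → 789
ship_id=905: ✓ → 99
ship_id=906: ✗
ship_id=907: ✓ → 215
ship_id=908: ✓ → 245
ship_id=909: ✓ → 624
ship_id=910: ✓ → 642
fragile_sum = 515 + 2 + 540 + 764 + 789 + 99 + 215 + 245 + 624 + 642 = 4435

4435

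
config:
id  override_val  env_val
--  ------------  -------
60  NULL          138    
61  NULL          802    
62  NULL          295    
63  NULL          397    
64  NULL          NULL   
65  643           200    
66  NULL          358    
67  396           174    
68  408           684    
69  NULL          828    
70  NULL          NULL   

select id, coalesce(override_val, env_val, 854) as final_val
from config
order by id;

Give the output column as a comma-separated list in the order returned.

138, 802, 295, 397, 854, 643, 358, 396, 408, 828, 854

id=60: override_val=NULL, env_val=138 → 138
id=61: override_val=NULL, env_val=802 → 802
id=62: override_val=NULL, env_val=295 → 295
id=63: override_val=NULL, env_val=397 → 397
id=64: override_val=NULL, env_val=NULL, → literal 854 → 854
id=65: override_val=643 → 643
id=66: override_val=NULL, env_val=358 → 358
id=67: override_val=396 → 396
id=68: override_val=408 → 408
id=69: override_val=NULL, env_val=828 → 828
id=70: override_val=NULL, env_val=NULL, → literal 854 → 854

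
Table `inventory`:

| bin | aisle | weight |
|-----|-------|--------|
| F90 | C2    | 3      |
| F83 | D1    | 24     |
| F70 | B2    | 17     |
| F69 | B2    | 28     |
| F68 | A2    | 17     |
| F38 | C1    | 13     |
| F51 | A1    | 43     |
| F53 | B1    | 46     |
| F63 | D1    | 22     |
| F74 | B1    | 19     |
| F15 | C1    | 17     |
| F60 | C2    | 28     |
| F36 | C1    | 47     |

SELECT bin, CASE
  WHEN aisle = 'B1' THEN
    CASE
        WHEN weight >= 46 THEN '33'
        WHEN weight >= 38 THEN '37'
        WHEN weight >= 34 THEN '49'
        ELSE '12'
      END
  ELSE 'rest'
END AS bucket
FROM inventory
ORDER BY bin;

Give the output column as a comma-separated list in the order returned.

bin=F15: aisle='C1' → outer ELSE → rest
bin=F36: aisle='C1' → outer ELSE → rest
bin=F38: aisle='C1' → outer ELSE → rest
bin=F51: aisle='A1' → outer ELSE → rest
bin=F53: aisle='B1' → inner[weight >= 46] → 33
bin=F60: aisle='C2' → outer ELSE → rest
bin=F63: aisle='D1' → outer ELSE → rest
bin=F68: aisle='A2' → outer ELSE → rest
bin=F69: aisle='B2' → outer ELSE → rest
bin=F70: aisle='B2' → outer ELSE → rest
bin=F74: aisle='B1' → inner[ELSE] → 12
bin=F83: aisle='D1' → outer ELSE → rest
bin=F90: aisle='C2' → outer ELSE → rest

rest, rest, rest, rest, 33, rest, rest, rest, rest, rest, 12, rest, rest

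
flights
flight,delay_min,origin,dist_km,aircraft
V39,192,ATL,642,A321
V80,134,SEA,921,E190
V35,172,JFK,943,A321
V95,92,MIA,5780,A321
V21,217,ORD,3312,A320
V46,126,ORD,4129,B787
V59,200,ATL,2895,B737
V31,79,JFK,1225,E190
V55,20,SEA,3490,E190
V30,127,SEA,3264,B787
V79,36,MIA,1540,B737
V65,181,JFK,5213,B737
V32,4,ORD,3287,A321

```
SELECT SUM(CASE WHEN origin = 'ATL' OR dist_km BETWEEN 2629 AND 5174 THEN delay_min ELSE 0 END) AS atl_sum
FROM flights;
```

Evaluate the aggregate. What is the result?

flight=V39: ✓ → 192
flight=V80: ✗
flight=V35: ✗
flight=V95: ✗
flight=V21: ✓ → 217
flight=V46: ✓ → 126
flight=V59: ✓ → 200
flight=V31: ✗
flight=V55: ✓ → 20
flight=V30: ✓ → 127
flight=V79: ✗
flight=V65: ✗
flight=V32: ✓ → 4
atl_sum = 192 + 217 + 126 + 200 + 20 + 127 + 4 = 886

886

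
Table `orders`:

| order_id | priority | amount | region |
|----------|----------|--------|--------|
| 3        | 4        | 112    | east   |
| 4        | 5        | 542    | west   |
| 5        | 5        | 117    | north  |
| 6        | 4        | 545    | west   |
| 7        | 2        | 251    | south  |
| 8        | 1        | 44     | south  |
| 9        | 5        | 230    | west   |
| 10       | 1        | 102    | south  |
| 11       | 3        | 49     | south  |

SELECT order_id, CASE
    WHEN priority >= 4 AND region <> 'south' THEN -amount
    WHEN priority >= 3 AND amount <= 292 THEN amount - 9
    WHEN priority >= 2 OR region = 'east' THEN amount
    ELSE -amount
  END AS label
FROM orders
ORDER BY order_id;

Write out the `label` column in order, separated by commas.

order_id=3: priority >= 4 AND region <> 'south' → -112
order_id=4: priority >= 4 AND region <> 'south' → -542
order_id=5: priority >= 4 AND region <> 'south' → -117
order_id=6: priority >= 4 AND region <> 'south' → -545
order_id=7: priority >= 2 OR region = 'east' → 251
order_id=8: ELSE → -44
order_id=9: priority >= 4 AND region <> 'south' → -230
order_id=10: ELSE → -102
order_id=11: priority >= 3 AND amount <= 292 → 40

-112, -542, -117, -545, 251, -44, -230, -102, 40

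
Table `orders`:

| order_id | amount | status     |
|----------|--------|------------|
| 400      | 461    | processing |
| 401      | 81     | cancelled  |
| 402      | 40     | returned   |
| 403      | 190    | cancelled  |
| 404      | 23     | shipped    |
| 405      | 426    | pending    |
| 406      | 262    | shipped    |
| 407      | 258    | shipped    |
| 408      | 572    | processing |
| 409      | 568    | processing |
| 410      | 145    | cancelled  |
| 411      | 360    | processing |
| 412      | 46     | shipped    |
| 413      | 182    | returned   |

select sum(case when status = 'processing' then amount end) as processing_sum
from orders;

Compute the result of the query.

order_id=400: ✓ → 461
order_id=401: ✗
order_id=402: ✗
order_id=403: ✗
order_id=404: ✗
order_id=405: ✗
order_id=406: ✗
order_id=407: ✗
order_id=408: ✓ → 572
order_id=409: ✓ → 568
order_id=410: ✗
order_id=411: ✓ → 360
order_id=412: ✗
order_id=413: ✗
processing_sum = 461 + 572 + 568 + 360 = 1961

1961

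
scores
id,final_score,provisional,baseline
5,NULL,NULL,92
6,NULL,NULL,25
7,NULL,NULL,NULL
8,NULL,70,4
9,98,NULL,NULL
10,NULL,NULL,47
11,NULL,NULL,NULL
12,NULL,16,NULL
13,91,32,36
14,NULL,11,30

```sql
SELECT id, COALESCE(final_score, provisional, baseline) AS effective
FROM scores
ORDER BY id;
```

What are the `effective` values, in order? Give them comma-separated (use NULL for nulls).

92, 25, NULL, 70, 98, 47, NULL, 16, 91, 11

id=5: final_score=NULL, provisional=NULL, baseline=92 → 92
id=6: final_score=NULL, provisional=NULL, baseline=25 → 25
id=7: final_score=NULL, provisional=NULL, baseline=NULL (all NULL) → NULL
id=8: final_score=NULL, provisional=70 → 70
id=9: final_score=98 → 98
id=10: final_score=NULL, provisional=NULL, baseline=47 → 47
id=11: final_score=NULL, provisional=NULL, baseline=NULL (all NULL) → NULL
id=12: final_score=NULL, provisional=16 → 16
id=13: final_score=91 → 91
id=14: final_score=NULL, provisional=11 → 11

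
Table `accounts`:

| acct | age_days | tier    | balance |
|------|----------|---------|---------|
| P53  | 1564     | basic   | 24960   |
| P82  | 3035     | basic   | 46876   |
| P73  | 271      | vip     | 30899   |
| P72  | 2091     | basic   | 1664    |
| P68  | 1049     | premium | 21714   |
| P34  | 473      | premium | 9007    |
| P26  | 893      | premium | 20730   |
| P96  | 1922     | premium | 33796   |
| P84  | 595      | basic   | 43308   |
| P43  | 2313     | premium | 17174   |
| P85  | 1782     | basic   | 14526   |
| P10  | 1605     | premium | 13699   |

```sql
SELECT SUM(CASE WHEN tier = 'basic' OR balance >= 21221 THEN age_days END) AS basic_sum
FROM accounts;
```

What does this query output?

acct=P53: ✓ → 1564
acct=P82: ✓ → 3035
acct=P73: ✓ → 271
acct=P72: ✓ → 2091
acct=P68: ✓ → 1049
acct=P34: ✗
acct=P26: ✗
acct=P96: ✓ → 1922
acct=P84: ✓ → 595
acct=P43: ✗
acct=P85: ✓ → 1782
acct=P10: ✗
basic_sum = 1564 + 3035 + 271 + 2091 + 1049 + 1922 + 595 + 1782 = 12309

12309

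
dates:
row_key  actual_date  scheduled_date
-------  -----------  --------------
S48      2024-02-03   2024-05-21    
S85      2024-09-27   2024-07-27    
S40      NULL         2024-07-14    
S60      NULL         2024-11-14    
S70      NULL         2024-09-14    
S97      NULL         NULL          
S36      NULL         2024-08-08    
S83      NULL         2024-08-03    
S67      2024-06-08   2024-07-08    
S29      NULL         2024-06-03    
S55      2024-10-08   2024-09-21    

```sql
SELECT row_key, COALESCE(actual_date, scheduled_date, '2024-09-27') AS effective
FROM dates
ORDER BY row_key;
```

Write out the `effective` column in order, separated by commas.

row_key=S29: actual_date=NULL, scheduled_date=2024-06-03 → 2024-06-03
row_key=S36: actual_date=NULL, scheduled_date=2024-08-08 → 2024-08-08
row_key=S40: actual_date=NULL, scheduled_date=2024-07-14 → 2024-07-14
row_key=S48: actual_date=2024-02-03 → 2024-02-03
row_key=S55: actual_date=2024-10-08 → 2024-10-08
row_key=S60: actual_date=NULL, scheduled_date=2024-11-14 → 2024-11-14
row_key=S67: actual_date=2024-06-08 → 2024-06-08
row_key=S70: actual_date=NULL, scheduled_date=2024-09-14 → 2024-09-14
row_key=S83: actual_date=NULL, scheduled_date=2024-08-03 → 2024-08-03
row_key=S85: actual_date=2024-09-27 → 2024-09-27
row_key=S97: actual_date=NULL, scheduled_date=NULL, → literal 2024-09-27 → 2024-09-27

2024-06-03, 2024-08-08, 2024-07-14, 2024-02-03, 2024-10-08, 2024-11-14, 2024-06-08, 2024-09-14, 2024-08-03, 2024-09-27, 2024-09-27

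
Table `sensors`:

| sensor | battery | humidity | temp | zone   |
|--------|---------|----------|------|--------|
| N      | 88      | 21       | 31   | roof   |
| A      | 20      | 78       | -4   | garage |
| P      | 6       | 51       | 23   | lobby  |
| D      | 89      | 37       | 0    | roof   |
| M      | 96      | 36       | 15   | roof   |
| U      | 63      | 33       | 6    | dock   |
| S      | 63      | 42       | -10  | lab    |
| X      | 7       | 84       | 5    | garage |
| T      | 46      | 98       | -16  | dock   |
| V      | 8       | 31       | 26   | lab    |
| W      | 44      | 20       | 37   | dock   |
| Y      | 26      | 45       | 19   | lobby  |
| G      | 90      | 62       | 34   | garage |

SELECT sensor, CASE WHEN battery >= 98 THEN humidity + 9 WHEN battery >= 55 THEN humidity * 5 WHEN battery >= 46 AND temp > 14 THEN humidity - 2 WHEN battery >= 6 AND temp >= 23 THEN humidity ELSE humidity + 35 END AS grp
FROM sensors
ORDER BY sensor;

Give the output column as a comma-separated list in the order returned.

sensor=A: ELSE → 113
sensor=D: battery >= 55 → 185
sensor=G: battery >= 55 → 310
sensor=M: battery >= 55 → 180
sensor=N: battery >= 55 → 105
sensor=P: battery >= 6 AND temp >= 23 → 51
sensor=S: battery >= 55 → 210
sensor=T: ELSE → 133
sensor=U: battery >= 55 → 165
sensor=V: battery >= 6 AND temp >= 23 → 31
sensor=W: battery >= 6 AND temp >= 23 → 20
sensor=X: ELSE → 119
sensor=Y: ELSE → 80

113, 185, 310, 180, 105, 51, 210, 133, 165, 31, 20, 119, 80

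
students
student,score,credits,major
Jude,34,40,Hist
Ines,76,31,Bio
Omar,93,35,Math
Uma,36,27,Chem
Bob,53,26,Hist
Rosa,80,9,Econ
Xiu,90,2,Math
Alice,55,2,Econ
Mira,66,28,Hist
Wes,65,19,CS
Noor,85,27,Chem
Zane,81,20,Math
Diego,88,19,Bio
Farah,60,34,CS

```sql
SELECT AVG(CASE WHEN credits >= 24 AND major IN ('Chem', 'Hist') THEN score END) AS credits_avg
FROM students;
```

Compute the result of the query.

student=Jude: ✓ → 34
student=Ines: ✗
student=Omar: ✗
student=Uma: ✓ → 36
student=Bob: ✓ → 53
student=Rosa: ✗
student=Xiu: ✗
student=Alice: ✗
student=Mira: ✓ → 66
student=Wes: ✗
student=Noor: ✓ → 85
student=Zane: ✗
student=Diego: ✗
student=Farah: ✗
credits_avg = (34 + 36 + 53 + 66 + 85) / 5 = 54.8

54.8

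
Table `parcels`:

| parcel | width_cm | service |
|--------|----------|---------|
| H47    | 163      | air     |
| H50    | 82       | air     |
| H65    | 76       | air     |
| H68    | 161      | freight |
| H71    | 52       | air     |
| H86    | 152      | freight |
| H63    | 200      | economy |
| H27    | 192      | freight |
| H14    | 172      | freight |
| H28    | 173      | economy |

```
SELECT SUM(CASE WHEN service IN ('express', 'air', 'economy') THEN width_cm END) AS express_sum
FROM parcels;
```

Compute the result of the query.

746

parcel=H47: ✓ → 163
parcel=H50: ✓ → 82
parcel=H65: ✓ → 76
parcel=H68: ✗
parcel=H71: ✓ → 52
parcel=H86: ✗
parcel=H63: ✓ → 200
parcel=H27: ✗
parcel=H14: ✗
parcel=H28: ✓ → 173
express_sum = 163 + 82 + 76 + 52 + 200 + 173 = 746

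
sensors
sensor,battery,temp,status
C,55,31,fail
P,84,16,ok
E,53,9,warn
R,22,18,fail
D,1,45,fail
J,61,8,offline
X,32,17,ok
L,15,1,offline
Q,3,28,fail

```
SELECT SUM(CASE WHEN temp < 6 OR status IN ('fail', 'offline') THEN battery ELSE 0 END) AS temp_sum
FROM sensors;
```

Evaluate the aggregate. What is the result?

sensor=C: ✓ → 55
sensor=P: ✗
sensor=E: ✗
sensor=R: ✓ → 22
sensor=D: ✓ → 1
sensor=J: ✓ → 61
sensor=X: ✗
sensor=L: ✓ → 15
sensor=Q: ✓ → 3
temp_sum = 55 + 22 + 1 + 61 + 15 + 3 = 157

157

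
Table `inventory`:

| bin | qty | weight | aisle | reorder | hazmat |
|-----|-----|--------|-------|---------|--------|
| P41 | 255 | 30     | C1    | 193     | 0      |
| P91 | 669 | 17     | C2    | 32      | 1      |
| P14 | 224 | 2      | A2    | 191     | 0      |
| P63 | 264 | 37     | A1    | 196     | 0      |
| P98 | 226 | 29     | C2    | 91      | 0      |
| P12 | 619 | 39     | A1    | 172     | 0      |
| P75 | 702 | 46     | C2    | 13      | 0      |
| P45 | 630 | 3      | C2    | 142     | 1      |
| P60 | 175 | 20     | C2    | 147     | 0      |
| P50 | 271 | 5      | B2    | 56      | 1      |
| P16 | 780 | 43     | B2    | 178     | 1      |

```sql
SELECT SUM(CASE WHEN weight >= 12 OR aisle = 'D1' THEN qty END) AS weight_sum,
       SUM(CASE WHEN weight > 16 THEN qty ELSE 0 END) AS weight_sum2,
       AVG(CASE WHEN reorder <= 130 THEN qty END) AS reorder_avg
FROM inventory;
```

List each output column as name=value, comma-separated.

weight_sum=3690, weight_sum2=3690, reorder_avg=467

[weight_sum: weight >= 12 OR aisle = 'D1']
bin=P41: ✓ → 255
bin=P91: ✓ → 669
bin=P14: ✗
bin=P63: ✓ → 264
bin=P98: ✓ → 226
bin=P12: ✓ → 619
bin=P75: ✓ → 702
bin=P45: ✗
bin=P60: ✓ → 175
bin=P50: ✗
bin=P16: ✓ → 780
weight_sum = 255 + 669 + 264 + 226 + 619 + 702 + 175 + 780 = 3690
—
[weight_sum2: weight > 16]
bin=P41: ✓ → 255
bin=P91: ✓ → 669
bin=P14: ✗
bin=P63: ✓ → 264
bin=P98: ✓ → 226
bin=P12: ✓ → 619
bin=P75: ✓ → 702
bin=P45: ✗
bin=P60: ✓ → 175
bin=P50: ✗
bin=P16: ✓ → 780
weight_sum2 = 255 + 669 + 264 + 226 + 619 + 702 + 175 + 780 = 3690
—
[reorder_avg: reorder <= 130]
bin=P41: ✗
bin=P91: ✓ → 669
bin=P14: ✗
bin=P63: ✗
bin=P98: ✓ → 226
bin=P12: ✗
bin=P75: ✓ → 702
bin=P45: ✗
bin=P60: ✗
bin=P50: ✓ → 271
bin=P16: ✗
reorder_avg = (669 + 226 + 702 + 271) / 4 = 467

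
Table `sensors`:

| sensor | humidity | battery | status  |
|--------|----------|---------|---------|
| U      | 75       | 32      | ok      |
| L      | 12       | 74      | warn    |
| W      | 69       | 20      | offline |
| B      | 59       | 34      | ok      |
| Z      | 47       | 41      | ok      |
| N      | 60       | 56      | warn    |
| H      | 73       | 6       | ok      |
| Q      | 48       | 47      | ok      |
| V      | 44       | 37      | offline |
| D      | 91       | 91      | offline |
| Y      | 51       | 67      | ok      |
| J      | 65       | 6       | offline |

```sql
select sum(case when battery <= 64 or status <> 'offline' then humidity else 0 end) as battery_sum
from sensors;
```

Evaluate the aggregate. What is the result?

603

sensor=U: ✓ → 75
sensor=L: ✓ → 12
sensor=W: ✓ → 69
sensor=B: ✓ → 59
sensor=Z: ✓ → 47
sensor=N: ✓ → 60
sensor=H: ✓ → 73
sensor=Q: ✓ → 48
sensor=V: ✓ → 44
sensor=D: ✗
sensor=Y: ✓ → 51
sensor=J: ✓ → 65
battery_sum = 75 + 12 + 69 + 59 + 47 + 60 + 73 + 48 + 44 + 51 + 65 = 603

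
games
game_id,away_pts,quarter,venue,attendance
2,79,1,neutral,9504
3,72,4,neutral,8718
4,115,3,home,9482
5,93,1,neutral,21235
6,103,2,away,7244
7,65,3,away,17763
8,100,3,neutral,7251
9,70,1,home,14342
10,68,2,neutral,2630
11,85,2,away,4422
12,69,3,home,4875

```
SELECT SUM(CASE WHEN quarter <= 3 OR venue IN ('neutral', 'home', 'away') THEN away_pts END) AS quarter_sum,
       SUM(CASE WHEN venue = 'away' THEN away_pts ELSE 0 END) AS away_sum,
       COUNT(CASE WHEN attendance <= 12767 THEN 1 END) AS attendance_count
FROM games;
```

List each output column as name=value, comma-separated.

[quarter_sum: quarter <= 3 OR venue IN ('neutral', 'home', 'away')]
game_id=2: ✓ → 79
game_id=3: ✓ → 72
game_id=4: ✓ → 115
game_id=5: ✓ → 93
game_id=6: ✓ → 103
game_id=7: ✓ → 65
game_id=8: ✓ → 100
game_id=9: ✓ → 70
game_id=10: ✓ → 68
game_id=11: ✓ → 85
game_id=12: ✓ → 69
quarter_sum = 79 + 72 + 115 + 93 + 103 + 65 + 100 + 70 + 68 + 85 + 69 = 919
—
[away_sum: venue = 'away']
game_id=2: ✗
game_id=3: ✗
game_id=4: ✗
game_id=5: ✗
game_id=6: ✓ → 103
game_id=7: ✓ → 65
game_id=8: ✗
game_id=9: ✗
game_id=10: ✗
game_id=11: ✓ → 85
game_id=12: ✗
away_sum = 103 + 65 + 85 = 253
—
[attendance_count: attendance <= 12767]
game_id=2: ✓ → 1
game_id=3: ✓ → 1
game_id=4: ✓ → 1
game_id=5: ✗
game_id=6: ✓ → 1
game_id=7: ✗
game_id=8: ✓ → 1
game_id=9: ✗
game_id=10: ✓ → 1
game_id=11: ✓ → 1
game_id=12: ✓ → 1
attendance_count = COUNT(1, 1, 1, 1, 1, 1, 1, 1) = 8

quarter_sum=919, away_sum=253, attendance_count=8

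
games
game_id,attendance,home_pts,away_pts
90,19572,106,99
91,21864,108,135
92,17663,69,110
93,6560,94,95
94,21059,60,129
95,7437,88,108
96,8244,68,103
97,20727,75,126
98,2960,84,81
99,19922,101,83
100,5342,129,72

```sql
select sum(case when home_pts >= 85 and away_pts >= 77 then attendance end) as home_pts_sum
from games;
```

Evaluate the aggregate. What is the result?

game_id=90: ✓ → 19572
game_id=91: ✓ → 21864
game_id=92: ✗
game_id=93: ✓ → 6560
game_id=94: ✗
game_id=95: ✓ → 7437
game_id=96: ✗
game_id=97: ✗
game_id=98: ✗
game_id=99: ✓ → 19922
game_id=100: ✗
home_pts_sum = 19572 + 21864 + 6560 + 7437 + 19922 = 75355

75355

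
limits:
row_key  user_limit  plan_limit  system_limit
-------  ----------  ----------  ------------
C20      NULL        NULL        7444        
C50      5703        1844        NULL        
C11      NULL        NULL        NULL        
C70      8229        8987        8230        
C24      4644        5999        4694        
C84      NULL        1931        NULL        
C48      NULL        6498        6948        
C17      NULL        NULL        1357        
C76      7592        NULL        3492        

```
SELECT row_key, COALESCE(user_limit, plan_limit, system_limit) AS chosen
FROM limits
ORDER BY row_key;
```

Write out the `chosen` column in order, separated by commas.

row_key=C11: user_limit=NULL, plan_limit=NULL, system_limit=NULL (all NULL) → NULL
row_key=C17: user_limit=NULL, plan_limit=NULL, system_limit=1357 → 1357
row_key=C20: user_limit=NULL, plan_limit=NULL, system_limit=7444 → 7444
row_key=C24: user_limit=4644 → 4644
row_key=C48: user_limit=NULL, plan_limit=6498 → 6498
row_key=C50: user_limit=5703 → 5703
row_key=C70: user_limit=8229 → 8229
row_key=C76: user_limit=7592 → 7592
row_key=C84: user_limit=NULL, plan_limit=1931 → 1931

NULL, 1357, 7444, 4644, 6498, 5703, 8229, 7592, 1931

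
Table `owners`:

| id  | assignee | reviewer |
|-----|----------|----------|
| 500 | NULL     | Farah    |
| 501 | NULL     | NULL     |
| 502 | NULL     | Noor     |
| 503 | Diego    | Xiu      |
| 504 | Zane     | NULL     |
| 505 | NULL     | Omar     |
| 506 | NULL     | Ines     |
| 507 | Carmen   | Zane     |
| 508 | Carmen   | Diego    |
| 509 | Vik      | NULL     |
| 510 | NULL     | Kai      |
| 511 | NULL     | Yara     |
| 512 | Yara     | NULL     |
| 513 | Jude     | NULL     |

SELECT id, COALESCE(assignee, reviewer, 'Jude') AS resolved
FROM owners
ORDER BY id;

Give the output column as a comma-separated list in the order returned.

id=500: assignee=NULL, reviewer=Farah → Farah
id=501: assignee=NULL, reviewer=NULL, → literal Jude → Jude
id=502: assignee=NULL, reviewer=Noor → Noor
id=503: assignee=Diego → Diego
id=504: assignee=Zane → Zane
id=505: assignee=NULL, reviewer=Omar → Omar
id=506: assignee=NULL, reviewer=Ines → Ines
id=507: assignee=Carmen → Carmen
id=508: assignee=Carmen → Carmen
id=509: assignee=Vik → Vik
id=510: assignee=NULL, reviewer=Kai → Kai
id=511: assignee=NULL, reviewer=Yara → Yara
id=512: assignee=Yara → Yara
id=513: assignee=Jude → Jude

Farah, Jude, Noor, Diego, Zane, Omar, Ines, Carmen, Carmen, Vik, Kai, Yara, Yara, Jude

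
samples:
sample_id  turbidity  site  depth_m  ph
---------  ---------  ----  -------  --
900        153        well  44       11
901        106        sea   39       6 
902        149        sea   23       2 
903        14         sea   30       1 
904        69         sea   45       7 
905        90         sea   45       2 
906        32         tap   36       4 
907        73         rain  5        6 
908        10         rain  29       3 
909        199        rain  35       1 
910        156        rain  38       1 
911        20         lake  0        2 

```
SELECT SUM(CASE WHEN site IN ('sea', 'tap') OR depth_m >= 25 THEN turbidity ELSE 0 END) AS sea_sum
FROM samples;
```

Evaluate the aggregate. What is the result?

sample_id=900: ✓ → 153
sample_id=901: ✓ → 106
sample_id=902: ✓ → 149
sample_id=903: ✓ → 14
sample_id=904: ✓ → 69
sample_id=905: ✓ → 90
sample_id=906: ✓ → 32
sample_id=907: ✗
sample_id=908: ✓ → 10
sample_id=909: ✓ → 199
sample_id=910: ✓ → 156
sample_id=911: ✗
sea_sum = 153 + 106 + 149 + 14 + 69 + 90 + 32 + 10 + 199 + 156 = 978

978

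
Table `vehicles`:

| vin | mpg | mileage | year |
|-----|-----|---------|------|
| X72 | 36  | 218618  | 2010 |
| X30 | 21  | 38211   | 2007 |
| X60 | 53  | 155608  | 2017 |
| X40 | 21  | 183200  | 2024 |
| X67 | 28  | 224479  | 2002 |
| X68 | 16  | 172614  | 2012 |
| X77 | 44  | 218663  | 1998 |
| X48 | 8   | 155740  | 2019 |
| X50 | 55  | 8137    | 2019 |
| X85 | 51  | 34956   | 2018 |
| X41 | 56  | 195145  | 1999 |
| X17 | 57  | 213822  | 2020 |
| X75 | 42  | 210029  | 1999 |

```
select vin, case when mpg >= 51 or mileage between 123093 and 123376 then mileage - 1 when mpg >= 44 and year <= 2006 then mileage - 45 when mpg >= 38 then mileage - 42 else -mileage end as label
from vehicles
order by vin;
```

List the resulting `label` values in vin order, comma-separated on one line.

vin=X17: mpg >= 51 or mileage between 123093 and 123376 → 213821
vin=X30: ELSE → -38211
vin=X40: ELSE → -183200
vin=X41: mpg >= 51 or mileage between 123093 and 123376 → 195144
vin=X48: ELSE → -155740
vin=X50: mpg >= 51 or mileage between 123093 and 123376 → 8136
vin=X60: mpg >= 51 or mileage between 123093 and 123376 → 155607
vin=X67: ELSE → -224479
vin=X68: ELSE → -172614
vin=X72: ELSE → -218618
vin=X75: mpg >= 38 → 209987
vin=X77: mpg >= 44 and year <= 2006 → 218618
vin=X85: mpg >= 51 or mileage between 123093 and 123376 → 34955

213821, -38211, -183200, 195144, -155740, 8136, 155607, -224479, -172614, -218618, 209987, 218618, 34955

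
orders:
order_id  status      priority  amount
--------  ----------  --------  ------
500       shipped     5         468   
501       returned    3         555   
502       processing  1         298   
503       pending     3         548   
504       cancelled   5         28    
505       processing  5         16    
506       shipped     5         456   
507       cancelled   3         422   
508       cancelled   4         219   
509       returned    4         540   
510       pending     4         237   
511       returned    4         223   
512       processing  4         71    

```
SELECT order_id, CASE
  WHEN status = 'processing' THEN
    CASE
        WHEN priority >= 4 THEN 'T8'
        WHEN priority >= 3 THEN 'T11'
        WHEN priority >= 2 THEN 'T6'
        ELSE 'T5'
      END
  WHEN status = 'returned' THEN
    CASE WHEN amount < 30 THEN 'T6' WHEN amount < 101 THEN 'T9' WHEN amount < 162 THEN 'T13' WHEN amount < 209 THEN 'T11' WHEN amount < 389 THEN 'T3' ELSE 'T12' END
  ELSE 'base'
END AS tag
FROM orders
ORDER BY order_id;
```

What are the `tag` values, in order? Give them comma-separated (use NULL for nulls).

base, T12, T5, base, base, T8, base, base, base, T12, base, T3, T8

order_id=500: status='shipped' → outer ELSE → base
order_id=501: status='returned' → inner[ELSE] → T12
order_id=502: status='processing' → inner[ELSE] → T5
order_id=503: status='pending' → outer ELSE → base
order_id=504: status='cancelled' → outer ELSE → base
order_id=505: status='processing' → inner[priority >= 4] → T8
order_id=506: status='shipped' → outer ELSE → base
order_id=507: status='cancelled' → outer ELSE → base
order_id=508: status='cancelled' → outer ELSE → base
order_id=509: status='returned' → inner[ELSE] → T12
order_id=510: status='pending' → outer ELSE → base
order_id=511: status='returned' → inner[amount < 389] → T3
order_id=512: status='processing' → inner[priority >= 4] → T8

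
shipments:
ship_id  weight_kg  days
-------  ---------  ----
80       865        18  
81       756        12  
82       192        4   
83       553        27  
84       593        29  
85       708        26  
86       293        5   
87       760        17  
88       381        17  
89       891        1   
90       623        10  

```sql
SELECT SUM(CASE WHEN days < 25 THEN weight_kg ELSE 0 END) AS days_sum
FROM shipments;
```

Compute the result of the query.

4761

ship_id=80: ✓ → 865
ship_id=81: ✓ → 756
ship_id=82: ✓ → 192
ship_id=83: ✗
ship_id=84: ✗
ship_id=85: ✗
ship_id=86: ✓ → 293
ship_id=87: ✓ → 760
ship_id=88: ✓ → 381
ship_id=89: ✓ → 891
ship_id=90: ✓ → 623
days_sum = 865 + 756 + 192 + 293 + 760 + 381 + 891 + 623 = 4761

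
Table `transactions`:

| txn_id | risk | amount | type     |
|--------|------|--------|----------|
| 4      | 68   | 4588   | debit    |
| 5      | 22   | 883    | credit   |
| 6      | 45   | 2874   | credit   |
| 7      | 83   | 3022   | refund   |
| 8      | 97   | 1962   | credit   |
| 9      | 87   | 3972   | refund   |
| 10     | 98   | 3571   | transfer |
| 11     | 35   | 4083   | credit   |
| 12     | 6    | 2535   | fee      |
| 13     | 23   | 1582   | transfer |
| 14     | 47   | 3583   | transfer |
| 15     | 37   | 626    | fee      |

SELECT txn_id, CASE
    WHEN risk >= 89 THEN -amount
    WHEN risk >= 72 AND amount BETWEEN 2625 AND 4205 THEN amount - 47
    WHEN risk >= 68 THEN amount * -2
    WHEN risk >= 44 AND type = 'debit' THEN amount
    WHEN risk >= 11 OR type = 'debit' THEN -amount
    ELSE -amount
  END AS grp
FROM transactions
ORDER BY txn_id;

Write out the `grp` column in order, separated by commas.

-9176, -883, -2874, 2975, -1962, 3925, -3571, -4083, -2535, -1582, -3583, -626

txn_id=4: risk >= 68 → -9176
txn_id=5: risk >= 11 OR type = 'debit' → -883
txn_id=6: risk >= 11 OR type = 'debit' → -2874
txn_id=7: risk >= 72 AND amount BETWEEN 2625 AND 4205 → 2975
txn_id=8: risk >= 89 → -1962
txn_id=9: risk >= 72 AND amount BETWEEN 2625 AND 4205 → 3925
txn_id=10: risk >= 89 → -3571
txn_id=11: risk >= 11 OR type = 'debit' → -4083
txn_id=12: ELSE → -2535
txn_id=13: risk >= 11 OR type = 'debit' → -1582
txn_id=14: risk >= 11 OR type = 'debit' → -3583
txn_id=15: risk >= 11 OR type = 'debit' → -626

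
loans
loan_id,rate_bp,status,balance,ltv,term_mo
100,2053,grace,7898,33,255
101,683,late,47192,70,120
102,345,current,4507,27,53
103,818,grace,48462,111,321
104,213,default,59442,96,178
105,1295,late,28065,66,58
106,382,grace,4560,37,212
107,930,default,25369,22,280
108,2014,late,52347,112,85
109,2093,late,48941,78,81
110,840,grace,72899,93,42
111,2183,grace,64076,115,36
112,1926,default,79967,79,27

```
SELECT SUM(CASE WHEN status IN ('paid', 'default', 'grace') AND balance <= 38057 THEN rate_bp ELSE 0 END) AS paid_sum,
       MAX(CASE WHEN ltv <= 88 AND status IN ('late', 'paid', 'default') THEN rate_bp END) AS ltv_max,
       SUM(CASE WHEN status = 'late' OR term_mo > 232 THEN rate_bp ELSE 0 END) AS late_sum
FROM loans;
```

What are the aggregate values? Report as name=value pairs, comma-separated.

paid_sum=3365, ltv_max=2093, late_sum=9886

[paid_sum: status IN ('paid', 'default', 'grace') AND balance <= 38057]
loan_id=100: ✓ → 2053
loan_id=101: ✗
loan_id=102: ✗
loan_id=103: ✗
loan_id=104: ✗
loan_id=105: ✗
loan_id=106: ✓ → 382
loan_id=107: ✓ → 930
loan_id=108: ✗
loan_id=109: ✗
loan_id=110: ✗
loan_id=111: ✗
loan_id=112: ✗
paid_sum = 2053 + 382 + 930 = 3365
—
[ltv_max: ltv <= 88 AND status IN ('late', 'paid', 'default')]
loan_id=100: ✗
loan_id=101: ✓ → 683
loan_id=102: ✗
loan_id=103: ✗
loan_id=104: ✗
loan_id=105: ✓ → 1295
loan_id=106: ✗
loan_id=107: ✓ → 930
loan_id=108: ✗
loan_id=109: ✓ → 2093
loan_id=110: ✗
loan_id=111: ✗
loan_id=112: ✓ → 1926
ltv_max = MAX(683, 1295, 930, 2093, 1926) = 2093
—
[late_sum: status = 'late' OR term_mo > 232]
loan_id=100: ✓ → 2053
loan_id=101: ✓ → 683
loan_id=102: ✗
loan_id=103: ✓ → 818
loan_id=104: ✗
loan_id=105: ✓ → 1295
loan_id=106: ✗
loan_id=107: ✓ → 930
loan_id=108: ✓ → 2014
loan_id=109: ✓ → 2093
loan_id=110: ✗
loan_id=111: ✗
loan_id=112: ✗
late_sum = 2053 + 683 + 818 + 1295 + 930 + 2014 + 2093 = 9886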